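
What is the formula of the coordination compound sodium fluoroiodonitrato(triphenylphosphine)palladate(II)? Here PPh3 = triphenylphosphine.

Na[PdFI(NO3)(PPh3)]

Ligands: 1 fluoro (F, -1), 1 iodo (I, -1), 1 nitrato (NO3, -1), 1 triphenylphosphine (PPh3, neutral). Ligand charge sum = -3.
With Pd in oxidation state +2, the complex ion is [Pd...]^1−.
Charge balance with sodium (+1) requires 1 complex ion per 1 sodium.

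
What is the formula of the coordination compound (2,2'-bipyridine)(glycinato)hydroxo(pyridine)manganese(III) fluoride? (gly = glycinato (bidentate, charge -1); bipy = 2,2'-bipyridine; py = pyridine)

Ligands: 1 glycinato (gly, -1), 1 2,2'-bipyridine (bipy, neutral), 1 pyridine (py, neutral), 1 hydroxo (OH, -1). Ligand charge sum = -2.
Charge balance with fluoride (-1) requires 1 complex ion per 1 fluoride.

[Mn(bipy)(gly)(OH)(py)]F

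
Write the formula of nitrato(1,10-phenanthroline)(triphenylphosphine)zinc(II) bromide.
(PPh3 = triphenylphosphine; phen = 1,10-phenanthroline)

[Zn(NO3)(phen)(PPh3)]Br

Ligands: 1 triphenylphosphine (PPh3, neutral), 1 nitrato (NO3, -1), 1 1,10-phenanthroline (phen, neutral). Ligand charge sum = -1.
With Zn in oxidation state +2, the complex ion is [Zn...]^1+.
Charge balance with bromide (-1) requires 1 complex ion per 1 bromide.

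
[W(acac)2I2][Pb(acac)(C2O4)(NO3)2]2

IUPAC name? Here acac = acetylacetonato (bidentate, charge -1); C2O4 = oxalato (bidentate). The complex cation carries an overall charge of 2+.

bis(acetylacetonato)diiodotungsten(VI) (acetylacetonato)dinitratooxalatoplumbate(IV)

Both ions are complex: the cation is named first with the plain metal name, the anion second with the -ate form; each ion's ligands are alphabetised independently.
The complex cation is given as 2+; its ligand charges sum to -4, so W = +6.
With 2 anions per cation, each anion must be 2/2 = 1−.
Anion: ligand charges sum to -5; for the ion to be 1−, Pb = +4.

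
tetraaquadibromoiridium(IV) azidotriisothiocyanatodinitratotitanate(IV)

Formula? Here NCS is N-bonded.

Cation [Ir…]: ligand charges -2, Ir(IV) ⇒ ion charge 2+.
Anion [Ti…]: ligand charges -6, Ti(IV) ⇒ ion charge 2−.
One 2+ cation balances one 2− anion.

[IrBr2(H2O)4][Ti(N3)(NCS)3(NO3)2]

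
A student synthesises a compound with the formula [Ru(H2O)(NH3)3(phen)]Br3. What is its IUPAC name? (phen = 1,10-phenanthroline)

triammineaqua(1,10-phenanthroline)ruthenium(III) bromide

The 3 bromide counter-ions carry a total charge of -3, so each complex ion is 3+.
Ligand charges: 1×aqua (neutral), 3×ammine (neutral), 1×1,10-phenanthroline (neutral); total 0. So Ru + (0) = 3+, giving Ru = +3.
Ligands are named alphabetically: ammine before aqua before phenanthroline.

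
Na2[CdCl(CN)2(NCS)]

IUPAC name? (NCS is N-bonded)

The 2 sodium counter-ions carry a total charge of +2, so each complex ion is 2−.
Ligand charges: 1×isothiocyanato (-1 each), 1×chloro (-1 each), 2×cyano (-1 each); total -4. So Cd + (-4) = 2−, giving Cd = +2.
The complex ion is anionic, so cadmium takes the -ate form cadmate(II).

sodium chlorodicyanoisothiocyanatocadmate(II)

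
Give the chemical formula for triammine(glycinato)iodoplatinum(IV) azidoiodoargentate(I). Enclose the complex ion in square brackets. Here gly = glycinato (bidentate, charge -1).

Cation [Pt…]: ligand charges -2, Pt(IV) ⇒ ion charge 2+.
Anion [Ag…]: ligand charges -2, Ag(I) ⇒ ion charge 1−.

[Pt(gly)I(NH3)3][AgI(N3)]2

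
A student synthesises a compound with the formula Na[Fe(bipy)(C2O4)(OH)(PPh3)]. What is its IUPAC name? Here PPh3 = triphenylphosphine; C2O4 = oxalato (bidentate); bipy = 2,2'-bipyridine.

The 1 sodium counter-ion carries a total charge of +1, so each complex ion is 1−.
Ligand charges: 1×triphenylphosphine (neutral), 1×oxalato (-2 each), 1×hydroxo (-1 each), 1×2,2'-bipyridine (neutral); total -3. So Fe + (-3) = 1−, giving Fe = +2.
The complex ion is anionic, so iron takes the -ate form ferrate(II).

sodium (2,2'-bipyridine)hydroxooxalato(triphenylphosphine)ferrate(II)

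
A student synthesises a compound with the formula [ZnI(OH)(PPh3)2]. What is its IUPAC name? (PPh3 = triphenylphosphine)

There is no counter-ion, so the complex is neutral overall.
Ligand charges: 2×triphenylphosphine (neutral), 1×iodo (-1 each), 1×hydroxo (-1 each); total -2. So Zn + (-2) = 0, giving Zn = +2.
Ligands are named alphabetically: hydroxo before iodo before triphenylphosphine.

hydroxoiodobis(triphenylphosphine)zinc(II)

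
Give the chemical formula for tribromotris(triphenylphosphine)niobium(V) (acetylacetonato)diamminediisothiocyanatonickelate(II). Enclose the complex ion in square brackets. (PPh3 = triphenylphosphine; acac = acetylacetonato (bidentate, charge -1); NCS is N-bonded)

Cation [Nb…]: ligand charges -3, Nb(V) ⇒ ion charge 2+.
Anion [Ni…]: ligand charges -3, Ni(II) ⇒ ion charge 1−.

[NbBr3(PPh3)3][Ni(acac)(NCS)2(NH3)2]2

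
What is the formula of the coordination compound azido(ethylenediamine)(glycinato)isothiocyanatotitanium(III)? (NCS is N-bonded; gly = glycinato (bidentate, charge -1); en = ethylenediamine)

[Ti(en)(gly)(N3)(NCS)]

Ligands: 1 azido (N3, -1), 1 isothiocyanato (NCS, -1), 1 glycinato (gly, -1), 1 ethylenediamine (en, neutral). Ligand charge sum = -3.
With Ti in oxidation state +3, the complex ion is [Ti...].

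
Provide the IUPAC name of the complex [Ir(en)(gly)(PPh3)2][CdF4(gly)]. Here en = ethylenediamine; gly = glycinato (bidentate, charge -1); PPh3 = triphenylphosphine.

(ethylenediamine)(glycinato)bis(triphenylphosphine)iridium(IV) tetrafluoro(glycinato)cadmate(II)

Cadmium is always +2 in its complexes; the anion's ligand charges sum to -5, so the complex anion is 3−.
A 1:1 salt means the cation carries the equal and opposite charge, 3+.
Cation: ligand charges sum to -1; for the ion to be 3+, Ir = +4.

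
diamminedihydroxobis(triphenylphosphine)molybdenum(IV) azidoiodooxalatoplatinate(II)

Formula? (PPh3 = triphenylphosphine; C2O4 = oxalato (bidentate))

Cation [Mo…]: ligand charges -2, Mo(IV) ⇒ ion charge 2+.
Anion [Pt…]: ligand charges -4, Pt(II) ⇒ ion charge 2−.
One 2+ cation balances one 2− anion.

[Mo(NH3)2(OH)2(PPh3)2][Pt(C2O4)I(N3)]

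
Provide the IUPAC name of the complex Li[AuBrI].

The 1 lithium counter-ion carries a total charge of +1, so each complex ion is 1−.
Ligand charges: 1×iodo (-1 each), 1×bromo (-1 each); total -2. So Au + (-2) = 1−, giving Au = +1.
The complex ion is anionic, so gold takes the -ate form aurate(I).

lithium bromoiodoaurate(I)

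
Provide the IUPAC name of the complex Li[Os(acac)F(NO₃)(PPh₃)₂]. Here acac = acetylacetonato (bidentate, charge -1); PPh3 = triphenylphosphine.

The 1 lithium counter-ion carries a total charge of +1, so each complex ion is 1−.
Ligand charges: 1×acetylacetonato (-1 each), 2×triphenylphosphine (neutral), 1×nitrato (-1 each), 1×fluoro (-1 each); total -3. So Os + (-3) = 1−, giving Os = +2.
The complex ion is anionic, so osmium takes the -ate form osmate(II).

lithium (acetylacetonato)fluoronitratobis(triphenylphosphine)osmate(II)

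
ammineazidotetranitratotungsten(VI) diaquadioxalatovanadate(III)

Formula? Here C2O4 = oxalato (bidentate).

[W(N3)(NH3)(NO3)4][V(C2O4)2(H2O)2]

Cation [W…]: ligand charges -5, W(VI) ⇒ ion charge 1+.
Anion [V…]: ligand charges -4, V(III) ⇒ ion charge 1−.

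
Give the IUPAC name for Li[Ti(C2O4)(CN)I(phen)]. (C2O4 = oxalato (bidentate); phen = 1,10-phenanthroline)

The 1 lithium counter-ion carries a total charge of +1, so each complex ion is 1−.
Ligand charges: 1×cyano (-1 each), 1×iodo (-1 each), 1×oxalato (-2 each), 1×1,10-phenanthroline (neutral); total -4. So Ti + (-4) = 1−, giving Ti = +3.
The complex ion is anionic, so titanium takes the -ate form titanate(III).

lithium cyanoiodooxalato(1,10-phenanthroline)titanate(III)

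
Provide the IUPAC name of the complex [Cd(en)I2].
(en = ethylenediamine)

There is no counter-ion, so the complex is neutral overall.
Ligand charges: 1×ethylenediamine (neutral), 2×iodo (-1 each); total -2. So Cd + (-2) = 0, giving Cd = +2.
Ligands are named alphabetically: ethylenediamine before iodo.

(ethylenediamine)diiodocadmium(II)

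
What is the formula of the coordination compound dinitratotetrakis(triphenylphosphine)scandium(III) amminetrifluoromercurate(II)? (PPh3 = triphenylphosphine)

Cation [Sc…]: ligand charges -2, Sc(III) ⇒ ion charge 1+.
Anion [Hg…]: ligand charges -3, Hg(II) ⇒ ion charge 1−.
One 1+ cation balances one 1− anion.

[Sc(NO3)2(PPh3)4][HgF3(NH3)]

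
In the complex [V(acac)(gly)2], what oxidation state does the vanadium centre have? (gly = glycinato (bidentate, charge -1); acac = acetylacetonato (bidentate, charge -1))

+3

No counter-ion: the bracketed complex is neutral.
Ligand charges: 2×gly = -2; 1×acac = -1; sum -3.
V + (-3) = 0 ⇒ V is +3.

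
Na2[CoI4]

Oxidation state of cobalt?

+2

2 sodium outside the brackets (+1 each) → the complex ion is 2−.
Ligand charges: 4×I = -4; sum -4.
Co + (-4) = 2− ⇒ Co is +2.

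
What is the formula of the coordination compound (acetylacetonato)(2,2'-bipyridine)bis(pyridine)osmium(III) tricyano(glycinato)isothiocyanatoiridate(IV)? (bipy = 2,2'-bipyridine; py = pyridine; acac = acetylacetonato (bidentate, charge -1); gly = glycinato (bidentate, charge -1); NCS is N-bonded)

[Os(acac)(bipy)(py)2][Ir(CN)3(gly)(NCS)]2

Cation [Os…]: ligand charges -1, Os(III) ⇒ ion charge 2+.
Anion [Ir…]: ligand charges -5, Ir(IV) ⇒ ion charge 1−.
One 2+ cation requires 2 of the 1− anion.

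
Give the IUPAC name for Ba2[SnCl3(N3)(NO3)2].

barium azidotrichlorodinitratostannate(II)

The 2 barium counter-ions carry a total charge of +4, so each complex ion is 4−.
Ligand charges: 3×chloro (-1 each), 1×azido (-1 each), 2×nitrato (-1 each); total -6. So Sn + (-6) = 4−, giving Sn = +2.
The complex ion is anionic, so tin takes the -ate form stannate(II).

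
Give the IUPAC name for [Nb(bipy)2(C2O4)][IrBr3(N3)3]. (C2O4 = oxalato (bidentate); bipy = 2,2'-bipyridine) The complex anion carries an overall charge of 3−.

bis(2,2'-bipyridine)oxalatoniobium(V) triazidotribromoiridate(III)

The complex anion is given as 3−; its ligand charges sum to -6, so Ir = +3.
A 1:1 salt means the cation carries the equal and opposite charge, 3+.
Cation: ligand charges sum to -2; for the ion to be 3+, Nb = +5.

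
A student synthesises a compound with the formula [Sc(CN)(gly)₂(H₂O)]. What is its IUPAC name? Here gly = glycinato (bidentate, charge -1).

aquacyanobis(glycinato)scandium(III)

There is no counter-ion, so the complex is neutral overall.
Ligand charges: 2×glycinato (-1 each), 1×cyano (-1 each), 1×aqua (neutral); total -3. So Sc + (-3) = 0, giving Sc = +3.
Ligands are named alphabetically: aqua before cyano before glycinato.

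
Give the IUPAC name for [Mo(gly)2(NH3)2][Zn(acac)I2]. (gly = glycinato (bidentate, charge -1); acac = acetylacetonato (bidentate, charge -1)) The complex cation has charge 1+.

The complex cation is given as 1+; its ligand charges sum to -2, so Mo = +3.
A 1:1 salt means the anion carries the equal and opposite charge, 1−.
Anion: ligand charges sum to -3; for the ion to be 1−, Zn = +2.

diamminebis(glycinato)molybdenum(III) (acetylacetonato)diiodozincate(II)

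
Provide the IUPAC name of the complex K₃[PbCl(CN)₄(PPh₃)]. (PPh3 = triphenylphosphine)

potassium chlorotetracyano(triphenylphosphine)plumbate(II)

The 3 potassium counter-ions carry a total charge of +3, so each complex ion is 3−.
Ligand charges: 1×chloro (-1 each), 1×triphenylphosphine (neutral), 4×cyano (-1 each); total -5. So Pb + (-5) = 3−, giving Pb = +2.
Ligands are named alphabetically: chloro before cyano before triphenylphosphine.
The complex ion is anionic, so lead takes the -ate form plumbate(II).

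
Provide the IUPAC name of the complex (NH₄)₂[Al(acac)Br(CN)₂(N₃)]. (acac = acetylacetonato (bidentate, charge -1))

ammonium (acetylacetonato)azidobromodicyanoaluminate(III)

The 2 ammonium counter-ions carry a total charge of +2, so each complex ion is 2−.
Ligand charges: 1×bromo (-1 each), 1×azido (-1 each), 2×cyano (-1 each), 1×acetylacetonato (-1 each); total -5. So Al + (-5) = 2−, giving Al = +3.
Ligands are named alphabetically: acetylacetonato before azido before bromo before cyano.
The complex ion is anionic, so aluminium takes the -ate form aluminate(III).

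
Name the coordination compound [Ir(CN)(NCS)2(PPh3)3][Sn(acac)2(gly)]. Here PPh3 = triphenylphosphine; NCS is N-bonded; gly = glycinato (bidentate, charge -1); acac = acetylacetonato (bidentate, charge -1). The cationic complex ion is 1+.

cyanodiisothiocyanatotris(triphenylphosphine)iridium(IV) bis(acetylacetonato)(glycinato)stannate(II)

Both ions are complex: the cation is named first with the plain metal name, the anion second with the -ate form; each ion's ligands are alphabetised independently.
The complex cation is given as 1+; its ligand charges sum to -3, so Ir = +4.
A 1:1 salt means the anion carries the equal and opposite charge, 1−.
Anion: ligand charges sum to -3; for the ion to be 1−, Sn = +2.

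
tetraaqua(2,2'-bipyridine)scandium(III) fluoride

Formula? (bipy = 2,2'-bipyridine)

Ligands: 1 2,2'-bipyridine (bipy, neutral), 4 aqua (H2O, neutral). Ligand charge sum = 0.
With Sc in oxidation state +3, the complex ion is [Sc...]^3+.
Charge balance with fluoride (-1) requires 1 complex ion per 3 fluoride.

[Sc(bipy)(H2O)4]F3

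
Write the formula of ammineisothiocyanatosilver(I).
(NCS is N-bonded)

[Ag(NCS)(NH3)]

Ligands: 1 ammine (NH3, neutral), 1 isothiocyanato (NCS, -1). Ligand charge sum = -1.
With Ag in oxidation state +1, the complex ion is [Ag...].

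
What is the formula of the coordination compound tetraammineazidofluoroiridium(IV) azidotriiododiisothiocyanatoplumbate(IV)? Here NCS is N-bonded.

Cation [Ir…]: ligand charges -2, Ir(IV) ⇒ ion charge 2+.
Anion [Pb…]: ligand charges -6, Pb(IV) ⇒ ion charge 2−.
One 2+ cation balances one 2− anion.

[IrF(N3)(NH3)4][PbI3(N3)(NCS)2]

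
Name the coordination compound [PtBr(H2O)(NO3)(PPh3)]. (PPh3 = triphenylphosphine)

There is no counter-ion, so the complex is neutral overall.
Ligand charges: 1×bromo (-1 each), 1×triphenylphosphine (neutral), 1×nitrato (-1 each), 1×aqua (neutral); total -2. So Pt + (-2) = 0, giving Pt = +2.
Ligands are named alphabetically: aqua before bromo before nitrato before triphenylphosphine.

aquabromonitrato(triphenylphosphine)platinum(II)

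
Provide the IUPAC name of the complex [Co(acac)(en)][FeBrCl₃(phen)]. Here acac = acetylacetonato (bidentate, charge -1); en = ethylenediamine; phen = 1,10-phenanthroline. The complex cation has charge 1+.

(acetylacetonato)(ethylenediamine)cobalt(II) bromotrichloro(1,10-phenanthroline)ferrate(III)

Both ions are complex: the cation is named first with the plain metal name, the anion second with the -ate form; each ion's ligands are alphabetised independently.
The complex cation is given as 1+; its ligand charges sum to -1, so Co = +2.
A 1:1 salt means the anion carries the equal and opposite charge, 1−.
Anion: ligand charges sum to -4; for the ion to be 1−, Fe = +3.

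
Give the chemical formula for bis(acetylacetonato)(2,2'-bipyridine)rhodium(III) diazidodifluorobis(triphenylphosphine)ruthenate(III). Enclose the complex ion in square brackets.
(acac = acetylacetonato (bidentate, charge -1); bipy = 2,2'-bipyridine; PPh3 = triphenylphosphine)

[Rh(acac)2(bipy)][RuF2(N3)2(PPh3)2]

Cation [Rh…]: ligand charges -2, Rh(III) ⇒ ion charge 1+.
Anion [Ru…]: ligand charges -4, Ru(III) ⇒ ion charge 1−.
One 1+ cation balances one 1− anion.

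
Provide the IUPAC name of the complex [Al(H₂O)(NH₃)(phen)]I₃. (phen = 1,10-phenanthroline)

ammineaqua(1,10-phenanthroline)aluminium(III) iodide

The 3 iodide counter-ions carry a total charge of -3, so each complex ion is 3+.
Ligand charges: 1×aqua (neutral), 1×ammine (neutral), 1×1,10-phenanthroline (neutral); total 0. So Al + (0) = 3+, giving Al = +3.
Ligands are named alphabetically: ammine before aqua before phenanthroline.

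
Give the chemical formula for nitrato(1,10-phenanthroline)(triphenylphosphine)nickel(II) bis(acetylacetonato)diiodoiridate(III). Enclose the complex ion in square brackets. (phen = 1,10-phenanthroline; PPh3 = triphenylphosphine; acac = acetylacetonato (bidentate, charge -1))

Cation [Ni…]: ligand charges -1, Ni(II) ⇒ ion charge 1+.
Anion [Ir…]: ligand charges -4, Ir(III) ⇒ ion charge 1−.

[Ni(NO3)(phen)(PPh3)][Ir(acac)2I2]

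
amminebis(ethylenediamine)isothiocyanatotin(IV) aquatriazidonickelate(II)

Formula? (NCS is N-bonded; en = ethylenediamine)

[Sn(en)2(NCS)(NH3)][Ni(H2O)(N3)3]3

Cation [Sn…]: ligand charges -1, Sn(IV) ⇒ ion charge 3+.
Anion [Ni…]: ligand charges -3, Ni(II) ⇒ ion charge 1−.
One 3+ cation requires 3 of the 1− anion.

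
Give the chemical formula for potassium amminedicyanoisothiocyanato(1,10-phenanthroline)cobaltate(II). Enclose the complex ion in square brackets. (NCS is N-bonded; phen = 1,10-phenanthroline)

Ligands: 2 cyano (CN, -1), 1 isothiocyanato (NCS, -1), 1 ammine (NH3, neutral), 1 1,10-phenanthroline (phen, neutral). Ligand charge sum = -3.
Charge balance with potassium (+1) requires 1 complex ion per 1 potassium.

K[Co(CN)2(NCS)(NH3)(phen)]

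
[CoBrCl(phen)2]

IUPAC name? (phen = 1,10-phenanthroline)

There is no counter-ion, so the complex is neutral overall.
Ligand charges: 1×bromo (-1 each), 1×chloro (-1 each), 2×1,10-phenanthroline (neutral); total -2. So Co + (-2) = 0, giving Co = +2.
Ligands are named alphabetically: bromo before chloro before phenanthroline.

bromochlorobis(1,10-phenanthroline)cobalt(II)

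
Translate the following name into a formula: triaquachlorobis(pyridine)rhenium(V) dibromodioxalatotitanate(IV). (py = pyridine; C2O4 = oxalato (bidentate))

Cation [Re…]: ligand charges -1, Re(V) ⇒ ion charge 4+.
Anion [Ti…]: ligand charges -6, Ti(IV) ⇒ ion charge 2−.
One 4+ cation requires 2 of the 2− anion.

[ReCl(H2O)3(py)2][TiBr2(C2O4)2]2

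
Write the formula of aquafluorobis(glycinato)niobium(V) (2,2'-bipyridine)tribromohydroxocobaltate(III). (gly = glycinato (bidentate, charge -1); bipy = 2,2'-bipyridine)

Cation [Nb…]: ligand charges -3, Nb(V) ⇒ ion charge 2+.
Anion [Co…]: ligand charges -4, Co(III) ⇒ ion charge 1−.
One 2+ cation requires 2 of the 1− anion.

[NbF(gly)2(H2O)][Co(bipy)Br3(OH)]2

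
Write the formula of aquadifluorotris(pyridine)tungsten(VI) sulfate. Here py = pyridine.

Ligands: 1 aqua (H2O, neutral), 2 fluoro (F, -1), 3 pyridine (py, neutral). Ligand charge sum = -2.
Charge balance with sulfate (-2) requires 1 complex ion per 2 sulfate.

[WF2(H2O)(py)3](SO4)2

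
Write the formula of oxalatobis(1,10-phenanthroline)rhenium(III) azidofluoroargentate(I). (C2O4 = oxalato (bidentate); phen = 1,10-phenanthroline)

[Re(C2O4)(phen)2][AgF(N3)]

Cation [Re…]: ligand charges -2, Re(III) ⇒ ion charge 1+.
Anion [Ag…]: ligand charges -2, Ag(I) ⇒ ion charge 1−.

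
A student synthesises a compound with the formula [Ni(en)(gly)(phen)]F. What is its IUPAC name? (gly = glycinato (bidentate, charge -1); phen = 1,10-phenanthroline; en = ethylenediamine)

The 1 fluoride counter-ion carries a total charge of -1, so each complex ion is 1+.
Ligand charges: 1×glycinato (-1 each), 1×1,10-phenanthroline (neutral), 1×ethylenediamine (neutral); total -1. So Ni + (-1) = 1+, giving Ni = +2.
Ligands are named alphabetically: ethylenediamine before glycinato before phenanthroline.

(ethylenediamine)(glycinato)(1,10-phenanthroline)nickel(II) fluoride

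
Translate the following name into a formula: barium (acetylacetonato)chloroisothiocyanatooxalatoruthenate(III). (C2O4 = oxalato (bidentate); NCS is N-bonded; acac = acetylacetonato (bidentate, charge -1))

Ba[Ru(acac)(C2O4)Cl(NCS)]

Ligands: 1 oxalato (C2O4, -2), 1 isothiocyanato (NCS, -1), 1 acetylacetonato (acac, -1), 1 chloro (Cl, -1). Ligand charge sum = -5.
With Ru in oxidation state +3, the complex ion is [Ru...]^2−.
Charge balance with barium (+2) requires 1 complex ion per 1 barium.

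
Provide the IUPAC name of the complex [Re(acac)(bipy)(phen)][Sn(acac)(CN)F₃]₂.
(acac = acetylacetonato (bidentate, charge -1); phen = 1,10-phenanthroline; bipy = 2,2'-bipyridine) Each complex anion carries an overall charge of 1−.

Both ions are complex: the cation is named first with the plain metal name, the anion second with the -ate form; each ion's ligands are alphabetised independently.
The complex anion is given as 1−; its ligand charges sum to -5, so Sn = +4.
With 2 anions per cation, the cation must be 2×1 = 2+.
Cation: ligand charges sum to -1; for the ion to be 2+, Re = +3.

(acetylacetonato)(2,2'-bipyridine)(1,10-phenanthroline)rhenium(III) (acetylacetonato)cyanotrifluorostannate(IV)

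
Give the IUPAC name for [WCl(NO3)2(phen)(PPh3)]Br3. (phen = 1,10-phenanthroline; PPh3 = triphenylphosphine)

chlorodinitrato(1,10-phenanthroline)(triphenylphosphine)tungsten(VI) bromide

The 3 bromide counter-ions carry a total charge of -3, so each complex ion is 3+.
Ligand charges: 1×chloro (-1 each), 1×1,10-phenanthroline (neutral), 1×triphenylphosphine (neutral), 2×nitrato (-1 each); total -3. So W + (-3) = 3+, giving W = +6.
Ligands are named alphabetically: chloro before nitrato before phenanthroline before triphenylphosphine.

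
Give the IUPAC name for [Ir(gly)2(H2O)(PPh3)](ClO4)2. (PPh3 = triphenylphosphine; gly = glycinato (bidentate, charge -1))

aquabis(glycinato)(triphenylphosphine)iridium(IV) perchlorate

The 2 perchlorate counter-ions carry a total charge of -2, so each complex ion is 2+.
Ligand charges: 1×triphenylphosphine (neutral), 2×glycinato (-1 each), 1×aqua (neutral); total -2. So Ir + (-2) = 2+, giving Ir = +4.
Ligands are named alphabetically: aqua before glycinato before triphenylphosphine.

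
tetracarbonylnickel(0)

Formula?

[Ni(CO)4]

Ligands: 4 carbonyl (CO, neutral). Ligand charge sum = 0.
With Ni in oxidation state 0, the complex ion is [Ni...].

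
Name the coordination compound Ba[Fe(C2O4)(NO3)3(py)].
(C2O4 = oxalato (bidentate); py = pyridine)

barium trinitratooxalato(pyridine)ferrate(III)

The 1 barium counter-ion carries a total charge of +2, so each complex ion is 2−.
Ligand charges: 3×nitrato (-1 each), 1×oxalato (-2 each), 1×pyridine (neutral); total -5. So Fe + (-5) = 2−, giving Fe = +3.
The complex ion is anionic, so iron takes the -ate form ferrate(III).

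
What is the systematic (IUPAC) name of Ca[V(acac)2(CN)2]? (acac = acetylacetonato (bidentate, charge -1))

calcium bis(acetylacetonato)dicyanovanadate(II)

The 1 calcium counter-ion carries a total charge of +2, so each complex ion is 2−.
Ligand charges: 2×acetylacetonato (-1 each), 2×cyano (-1 each); total -4. So V + (-4) = 2−, giving V = +2.
Ligands are named alphabetically: acetylacetonato before cyano.
The complex ion is anionic, so vanadium takes the -ate form vanadate(II).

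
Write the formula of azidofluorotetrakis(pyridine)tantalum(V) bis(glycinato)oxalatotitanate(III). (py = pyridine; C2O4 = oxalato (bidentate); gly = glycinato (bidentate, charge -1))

Cation [Ta…]: ligand charges -2, Ta(V) ⇒ ion charge 3+.
Anion [Ti…]: ligand charges -4, Ti(III) ⇒ ion charge 1−.
One 3+ cation requires 3 of the 1− anion.

[TaF(N3)(py)4][Ti(C2O4)(gly)2]3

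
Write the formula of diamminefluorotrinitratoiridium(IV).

Ligands: 3 nitrato (NO3, -1), 2 ammine (NH3, neutral), 1 fluoro (F, -1). Ligand charge sum = -4.
With Ir in oxidation state +4, the complex ion is [Ir...].

[IrF(NH3)2(NO3)3]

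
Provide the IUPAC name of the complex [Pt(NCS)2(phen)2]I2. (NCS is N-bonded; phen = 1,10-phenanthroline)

diisothiocyanatobis(1,10-phenanthroline)platinum(IV) iodide

The 2 iodide counter-ions carry a total charge of -2, so each complex ion is 2+.
Ligand charges: 2×isothiocyanato (-1 each), 2×1,10-phenanthroline (neutral); total -2. So Pt + (-2) = 2+, giving Pt = +4.
Ligands are named alphabetically: isothiocyanato before phenanthroline.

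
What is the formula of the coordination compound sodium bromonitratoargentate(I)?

Na[AgBr(NO3)]

Ligands: 1 nitrato (NO3, -1), 1 bromo (Br, -1). Ligand charge sum = -2.
Charge balance with sodium (+1) requires 1 complex ion per 1 sodium.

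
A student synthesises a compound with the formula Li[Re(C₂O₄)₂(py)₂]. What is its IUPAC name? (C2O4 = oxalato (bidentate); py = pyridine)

lithium dioxalatobis(pyridine)rhenate(III)

The 1 lithium counter-ion carries a total charge of +1, so each complex ion is 1−.
Ligand charges: 2×oxalato (-2 each), 2×pyridine (neutral); total -4. So Re + (-4) = 1−, giving Re = +3.
The complex ion is anionic, so rhenium takes the -ate form rhenate(III).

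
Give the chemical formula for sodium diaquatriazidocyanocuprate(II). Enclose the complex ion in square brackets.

Ligands: 1 cyano (CN, -1), 2 aqua (H2O, neutral), 3 azido (N3, -1). Ligand charge sum = -4.
With Cu in oxidation state +2, the complex ion is [Cu...]^2−.
Charge balance with sodium (+1) requires 1 complex ion per 2 sodium.

Na2[Cu(CN)(H2O)2(N3)3]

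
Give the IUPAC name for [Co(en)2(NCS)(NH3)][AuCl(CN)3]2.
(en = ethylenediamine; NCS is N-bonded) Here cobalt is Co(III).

amminebis(ethylenediamine)isothiocyanatocobalt(III) chlorotricyanoaurate(III)

Both ions are complex: the cation is named first with the plain metal name, the anion second with the -ate form; each ion's ligands are alphabetised independently.
Co is given as +3; the cation's ligand charges sum to -1, so the complex cation is 2+.
With 2 anions per cation, each anion must be 2/2 = 1−.
Anion: ligand charges sum to -4; for the ion to be 1−, Au = +3.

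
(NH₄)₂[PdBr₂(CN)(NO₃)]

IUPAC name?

ammonium dibromocyanonitratopalladate(II)

The 2 ammonium counter-ions carry a total charge of +2, so each complex ion is 2−.
Ligand charges: 1×cyano (-1 each), 2×bromo (-1 each), 1×nitrato (-1 each); total -4. So Pd + (-4) = 2−, giving Pd = +2.
Ligands are named alphabetically: bromo before cyano before nitrato.
The complex ion is anionic, so palladium takes the -ate form palladate(II).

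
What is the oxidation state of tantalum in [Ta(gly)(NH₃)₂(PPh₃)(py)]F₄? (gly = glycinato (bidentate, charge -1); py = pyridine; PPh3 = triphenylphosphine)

4 fluoride outside the brackets (-1 each) → the complex ion is 4+.
Ligand charges: 1×gly = -1; 2×NH3 neutral; 1×py neutral; 1×PPh3 neutral; sum -1.
Ta + (-1) = 4+ ⇒ Ta is +5.

+5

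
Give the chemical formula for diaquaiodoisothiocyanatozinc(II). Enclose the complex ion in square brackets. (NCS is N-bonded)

[Zn(H2O)2I(NCS)]

Ligands: 1 iodo (I, -1), 2 aqua (H2O, neutral), 1 isothiocyanato (NCS, -1). Ligand charge sum = -2.
With Zn in oxidation state +2, the complex ion is [Zn...].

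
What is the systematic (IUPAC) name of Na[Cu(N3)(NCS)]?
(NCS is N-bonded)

sodium azidoisothiocyanatocuprate(I)

The 1 sodium counter-ion carries a total charge of +1, so each complex ion is 1−.
Ligand charges: 1×azido (-1 each), 1×isothiocyanato (-1 each); total -2. So Cu + (-2) = 1−, giving Cu = +1.
The complex ion is anionic, so copper takes the -ate form cuprate(I).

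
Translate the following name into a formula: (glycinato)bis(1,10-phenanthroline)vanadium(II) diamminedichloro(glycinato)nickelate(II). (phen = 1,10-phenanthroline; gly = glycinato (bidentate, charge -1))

[V(gly)(phen)2][NiCl2(gly)(NH3)2]

Cation [V…]: ligand charges -1, V(II) ⇒ ion charge 1+.
Anion [Ni…]: ligand charges -3, Ni(II) ⇒ ion charge 1−.
One 1+ cation balances one 1− anion.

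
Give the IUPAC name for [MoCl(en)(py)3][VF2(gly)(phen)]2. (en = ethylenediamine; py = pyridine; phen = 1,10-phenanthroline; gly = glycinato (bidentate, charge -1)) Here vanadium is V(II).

V is given as +2; the anion's ligand charges sum to -3, so the complex anion is 1−.
With 2 anions per cation, the cation must be 2×1 = 2+.
Cation: ligand charges sum to -1; for the ion to be 2+, Mo = +3.

chloro(ethylenediamine)tris(pyridine)molybdenum(III) difluoro(glycinato)(1,10-phenanthroline)vanadate(II)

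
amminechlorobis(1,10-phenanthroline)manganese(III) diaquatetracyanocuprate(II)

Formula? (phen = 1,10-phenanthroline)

[MnCl(NH3)(phen)2][Cu(CN)4(H2O)2]

Cation [Mn…]: ligand charges -1, Mn(III) ⇒ ion charge 2+.
Anion [Cu…]: ligand charges -4, Cu(II) ⇒ ion charge 2−.
One 2+ cation balances one 2− anion.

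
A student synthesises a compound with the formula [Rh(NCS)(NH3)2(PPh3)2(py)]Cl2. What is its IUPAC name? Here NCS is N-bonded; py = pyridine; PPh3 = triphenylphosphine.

diammineisothiocyanato(pyridine)bis(triphenylphosphine)rhodium(III) chloride

The 2 chloride counter-ions carry a total charge of -2, so each complex ion is 2+.
Ligand charges: 1×isothiocyanato (-1 each), 1×pyridine (neutral), 2×ammine (neutral), 2×triphenylphosphine (neutral); total -1. So Rh + (-1) = 2+, giving Rh = +3.
Ligands are named alphabetically: ammine before isothiocyanato before pyridine before triphenylphosphine.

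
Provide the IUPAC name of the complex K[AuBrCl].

potassium bromochloroaurate(I)

The 1 potassium counter-ion carries a total charge of +1, so each complex ion is 1−.
Ligand charges: 1×chloro (-1 each), 1×bromo (-1 each); total -2. So Au + (-2) = 1−, giving Au = +1.
Ligands are named alphabetically: bromo before chloro.
The complex ion is anionic, so gold takes the -ate form aurate(I).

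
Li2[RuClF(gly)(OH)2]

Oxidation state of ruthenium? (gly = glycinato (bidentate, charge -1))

2 lithium outside the brackets (+1 each) → the complex ion is 2−.
Ligand charges: 2×OH = -2; 1×Cl = -1; 1×F = -1; 1×gly = -1; sum -5.
Ru + (-5) = 2− ⇒ Ru is +3.

+3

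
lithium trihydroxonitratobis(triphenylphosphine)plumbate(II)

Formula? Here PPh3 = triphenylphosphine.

Ligands: 2 triphenylphosphine (PPh3, neutral), 3 hydroxo (OH, -1), 1 nitrato (NO3, -1). Ligand charge sum = -4.
Charge balance with lithium (+1) requires 1 complex ion per 2 lithium.

Li2[Pb(NO3)(OH)3(PPh3)2]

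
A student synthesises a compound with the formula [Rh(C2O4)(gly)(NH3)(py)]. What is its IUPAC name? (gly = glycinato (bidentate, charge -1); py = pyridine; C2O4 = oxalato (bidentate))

ammine(glycinato)oxalato(pyridine)rhodium(III)

There is no counter-ion, so the complex is neutral overall.
Ligand charges: 1×glycinato (-1 each), 1×ammine (neutral), 1×pyridine (neutral), 1×oxalato (-2 each); total -3. So Rh + (-3) = 0, giving Rh = +3.
Ligands are named alphabetically: ammine before glycinato before oxalato before pyridine.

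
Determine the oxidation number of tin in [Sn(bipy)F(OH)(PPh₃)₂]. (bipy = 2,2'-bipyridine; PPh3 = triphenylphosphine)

+2

No counter-ion: the bracketed complex is neutral.
Ligand charges: 1×OH = -1; 1×bipy neutral; 2×PPh3 neutral; 1×F = -1; sum -2.
Sn + (-2) = 0 ⇒ Sn is +2.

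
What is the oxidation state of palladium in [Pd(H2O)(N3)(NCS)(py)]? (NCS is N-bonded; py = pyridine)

No counter-ion: the bracketed complex is neutral.
Ligand charges: 1×N3 = -1; 1×NCS = -1; 1×H2O neutral; 1×py neutral; sum -2.
Pd + (-2) = 0 ⇒ Pd is +2.

+2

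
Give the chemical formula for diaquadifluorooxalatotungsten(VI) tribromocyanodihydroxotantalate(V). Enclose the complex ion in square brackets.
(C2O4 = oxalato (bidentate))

Cation [W…]: ligand charges -4, W(VI) ⇒ ion charge 2+.
Anion [Ta…]: ligand charges -6, Ta(V) ⇒ ion charge 1−.
One 2+ cation requires 2 of the 1− anion.

[W(C2O4)F2(H2O)2][TaBr3(CN)(OH)2]2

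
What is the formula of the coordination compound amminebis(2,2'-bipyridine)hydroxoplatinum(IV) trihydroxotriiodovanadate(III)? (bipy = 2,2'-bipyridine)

Cation [Pt…]: ligand charges -1, Pt(IV) ⇒ ion charge 3+.
Anion [V…]: ligand charges -6, V(III) ⇒ ion charge 3−.
One 3+ cation balances one 3− anion.

[Pt(bipy)2(NH3)(OH)][VI3(OH)3]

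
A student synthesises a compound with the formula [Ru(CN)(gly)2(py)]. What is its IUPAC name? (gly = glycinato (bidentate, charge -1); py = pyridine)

cyanobis(glycinato)(pyridine)ruthenium(III)

There is no counter-ion, so the complex is neutral overall.
Ligand charges: 1×cyano (-1 each), 2×glycinato (-1 each), 1×pyridine (neutral); total -3. So Ru + (-3) = 0, giving Ru = +3.
Ligands are named alphabetically: cyano before glycinato before pyridine.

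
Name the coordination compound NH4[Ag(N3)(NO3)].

ammonium azidonitratoargentate(I)

The 1 ammonium counter-ion carries a total charge of +1, so each complex ion is 1−.
Ligand charges: 1×azido (-1 each), 1×nitrato (-1 each); total -2. So Ag + (-2) = 1−, giving Ag = +1.
The complex ion is anionic, so silver takes the -ate form argentate(I).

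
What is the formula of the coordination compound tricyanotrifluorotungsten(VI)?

Ligands: 3 cyano (CN, -1), 3 fluoro (F, -1). Ligand charge sum = -6.
With W in oxidation state +6, the complex ion is [W...].

[W(CN)3F3]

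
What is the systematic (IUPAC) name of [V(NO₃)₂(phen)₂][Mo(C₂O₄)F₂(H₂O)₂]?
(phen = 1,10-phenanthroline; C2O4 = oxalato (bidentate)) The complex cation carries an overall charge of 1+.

Both ions are complex: the cation is named first with the plain metal name, the anion second with the -ate form; each ion's ligands are alphabetised independently.
The complex cation is given as 1+; its ligand charges sum to -2, so V = +3.
A 1:1 salt means the anion carries the equal and opposite charge, 1−.
Anion: ligand charges sum to -4; for the ion to be 1−, Mo = +3.

dinitratobis(1,10-phenanthroline)vanadium(III) diaquadifluorooxalatomolybdate(III)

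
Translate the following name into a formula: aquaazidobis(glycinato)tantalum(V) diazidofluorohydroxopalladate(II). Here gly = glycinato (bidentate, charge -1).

Cation [Ta…]: ligand charges -3, Ta(V) ⇒ ion charge 2+.
Anion [Pd…]: ligand charges -4, Pd(II) ⇒ ion charge 2−.
One 2+ cation balances one 2− anion.

[Ta(gly)2(H2O)(N3)][PdF(N3)2(OH)]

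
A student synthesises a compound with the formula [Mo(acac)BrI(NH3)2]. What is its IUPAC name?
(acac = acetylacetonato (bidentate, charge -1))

(acetylacetonato)diamminebromoiodomolybdenum(III)

There is no counter-ion, so the complex is neutral overall.
Ligand charges: 1×bromo (-1 each), 2×ammine (neutral), 1×iodo (-1 each), 1×acetylacetonato (-1 each); total -3. So Mo + (-3) = 0, giving Mo = +3.
Ligands are named alphabetically: acetylacetonato before ammine before bromo before iodo.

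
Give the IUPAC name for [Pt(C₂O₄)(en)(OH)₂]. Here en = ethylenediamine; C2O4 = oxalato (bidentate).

(ethylenediamine)dihydroxooxalatoplatinum(IV)

There is no counter-ion, so the complex is neutral overall.
Ligand charges: 2×hydroxo (-1 each), 1×ethylenediamine (neutral), 1×oxalato (-2 each); total -4. So Pt + (-4) = 0, giving Pt = +4.
Ligands are named alphabetically: ethylenediamine before hydroxo before oxalato.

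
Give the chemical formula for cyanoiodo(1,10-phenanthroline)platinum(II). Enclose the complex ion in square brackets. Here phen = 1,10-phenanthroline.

[Pt(CN)I(phen)]

Ligands: 1 1,10-phenanthroline (phen, neutral), 1 iodo (I, -1), 1 cyano (CN, -1). Ligand charge sum = -2.
With Pt in oxidation state +2, the complex ion is [Pt...].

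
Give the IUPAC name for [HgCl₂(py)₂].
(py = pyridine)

dichlorobis(pyridine)mercury(II)

There is no counter-ion, so the complex is neutral overall.
Ligand charges: 2×chloro (-1 each), 2×pyridine (neutral); total -2. So Hg + (-2) = 0, giving Hg = +2.
Ligands are named alphabetically: chloro before pyridine.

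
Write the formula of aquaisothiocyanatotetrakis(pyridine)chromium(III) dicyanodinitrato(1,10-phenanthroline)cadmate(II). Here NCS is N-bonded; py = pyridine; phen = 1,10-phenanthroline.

[Cr(H2O)(NCS)(py)4][Cd(CN)2(NO3)2(phen)]

Cation [Cr…]: ligand charges -1, Cr(III) ⇒ ion charge 2+.
Anion [Cd…]: ligand charges -4, Cd(II) ⇒ ion charge 2−.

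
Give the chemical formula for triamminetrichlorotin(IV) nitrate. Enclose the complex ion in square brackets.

[SnCl3(NH3)3]NO3

Ligands: 3 chloro (Cl, -1), 3 ammine (NH3, neutral). Ligand charge sum = -3.
With Sn in oxidation state +4, the complex ion is [Sn...]^1+.
Charge balance with nitrate (-1) requires 1 complex ion per 1 nitrate.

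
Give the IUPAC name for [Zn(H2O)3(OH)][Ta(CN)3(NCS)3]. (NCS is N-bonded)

Both ions are complex: the cation is named first with the plain metal name, the anion second with the -ate form; each ion's ligands are alphabetised independently.
Zinc is always +2 in its complexes; the cation's ligand charges sum to -1, so the complex cation is 1+.
A 1:1 salt means the anion carries the equal and opposite charge, 1−.
Anion: ligand charges sum to -6; for the ion to be 1−, Ta = +5.

triaquahydroxozinc(II) tricyanotriisothiocyanatotantalate(V)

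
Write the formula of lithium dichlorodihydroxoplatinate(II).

Li2[PtCl2(OH)2]

Ligands: 2 chloro (Cl, -1), 2 hydroxo (OH, -1). Ligand charge sum = -4.
With Pt in oxidation state +2, the complex ion is [Pt...]^2−.
Charge balance with lithium (+1) requires 1 complex ion per 2 lithium.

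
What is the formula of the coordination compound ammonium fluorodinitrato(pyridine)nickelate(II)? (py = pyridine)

NH4[NiF(NO3)2(py)]

Ligands: 2 nitrato (NO3, -1), 1 fluoro (F, -1), 1 pyridine (py, neutral). Ligand charge sum = -3.
Charge balance with ammonium (+1) requires 1 complex ion per 1 ammonium.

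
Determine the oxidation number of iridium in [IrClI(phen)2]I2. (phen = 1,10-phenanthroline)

2 iodide outside the brackets (-1 each) → the complex ion is 2+.
Ligand charges: 1×I = -1; 1×Cl = -1; 2×phen neutral; sum -2.
Ir + (-2) = 2+ ⇒ Ir is +4.

+4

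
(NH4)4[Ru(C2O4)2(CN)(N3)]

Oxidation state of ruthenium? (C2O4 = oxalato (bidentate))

+2

4 ammonium outside the brackets (+1 each) → the complex ion is 4−.
Ligand charges: 2×C2O4 = -4; 1×CN = -1; 1×N3 = -1; sum -6.
Ru + (-6) = 4− ⇒ Ru is +2.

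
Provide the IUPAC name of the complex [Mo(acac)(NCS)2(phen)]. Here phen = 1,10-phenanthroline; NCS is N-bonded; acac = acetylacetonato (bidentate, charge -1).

(acetylacetonato)diisothiocyanato(1,10-phenanthroline)molybdenum(III)

There is no counter-ion, so the complex is neutral overall.
Ligand charges: 1×1,10-phenanthroline (neutral), 2×isothiocyanato (-1 each), 1×acetylacetonato (-1 each); total -3. So Mo + (-3) = 0, giving Mo = +3.
Ligands are named alphabetically: acetylacetonato before isothiocyanato before phenanthroline.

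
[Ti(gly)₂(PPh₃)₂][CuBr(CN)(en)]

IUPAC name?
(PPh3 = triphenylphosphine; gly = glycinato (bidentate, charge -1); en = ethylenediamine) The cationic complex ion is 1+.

The complex cation is given as 1+; its ligand charges sum to -2, so Ti = +3.
A 1:1 salt means the anion carries the equal and opposite charge, 1−.
Anion: ligand charges sum to -2; for the ion to be 1−, Cu = +1.

bis(glycinato)bis(triphenylphosphine)titanium(III) bromocyano(ethylenediamine)cuprate(I)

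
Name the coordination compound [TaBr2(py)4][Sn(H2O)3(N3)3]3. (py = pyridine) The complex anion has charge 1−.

dibromotetrakis(pyridine)tantalum(V) triaquatriazidostannate(II)

Both ions are complex: the cation is named first with the plain metal name, the anion second with the -ate form; each ion's ligands are alphabetised independently.
The complex anion is given as 1−; its ligand charges sum to -3, so Sn = +2.
With 3 anions per cation, the cation must be 3×1 = 3+.
Cation: ligand charges sum to -2; for the ion to be 3+, Ta = +5.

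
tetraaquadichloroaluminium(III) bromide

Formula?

[AlCl2(H2O)4]Br

Ligands: 2 chloro (Cl, -1), 4 aqua (H2O, neutral). Ligand charge sum = -2.
With Al in oxidation state +3, the complex ion is [Al...]^1+.
Charge balance with bromide (-1) requires 1 complex ion per 1 bromide.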